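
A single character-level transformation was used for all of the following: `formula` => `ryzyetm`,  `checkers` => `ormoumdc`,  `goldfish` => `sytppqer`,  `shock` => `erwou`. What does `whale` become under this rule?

Shifts by position in formula: pos 0: f→r (+12), pos 1: o→y (+10), pos 2: r→z (+8), pos 3: m→y (+12), pos 4: u→e (+10), pos 5: l→t (+8) — repeating every 3. It's a Vigenère-style cipher with numeric key [12,10,8]: position i shifts by key[i mod 3].
On whale: w+12=i, h+10=r, a+8=i, l+12=x, e+10=o.

irixo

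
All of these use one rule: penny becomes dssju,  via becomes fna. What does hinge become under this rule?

jlsnm

The output letters match the input read backwards, each shifted +5: penny reversed is ynnep. Two steps: reverse the string, then apply a Caesar shift of +5.
For hinge: reverse → egnih; then shift: e+5=j, g+5=l, n+5=s, i+5=n, h+5=m.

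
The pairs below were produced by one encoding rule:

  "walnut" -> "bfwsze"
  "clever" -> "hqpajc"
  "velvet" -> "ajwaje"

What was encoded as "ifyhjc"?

A repeating key of period 3 is used — shifts +5, +5, +11 over and over.
Decoding ifyhjc: i−5=d, f−5=a, y−11=n, h−5=c, j−5=e, c−11=r.

dancer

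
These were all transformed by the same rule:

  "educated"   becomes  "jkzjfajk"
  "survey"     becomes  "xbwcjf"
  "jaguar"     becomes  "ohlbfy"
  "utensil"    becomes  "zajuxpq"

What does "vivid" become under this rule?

apapi

Shifts by position in educated: pos 0: e→j (+5), pos 1: d→k (+7), pos 2: u→z (+5), pos 3: c→j (+7) — repeating every 2. The shifts repeat in a cycle of length 2: positions 0,1,… shift by +5, +7, then the pattern repeats.
On vivid: v+5=a, i+7=p, v+5=a, i+7=p, d+5=i.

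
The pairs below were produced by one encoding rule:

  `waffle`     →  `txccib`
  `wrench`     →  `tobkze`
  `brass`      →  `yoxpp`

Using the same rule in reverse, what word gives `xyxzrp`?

abacus

Compare letters: w→t is +23, a→x is +23, f→c is +23 — a constant shift. This is a Caesar cipher with shift 23.
Decoding xyxzrp: x−23=a, y−23=b, x−23=a, z−23=c, r−23=u, p−23=s.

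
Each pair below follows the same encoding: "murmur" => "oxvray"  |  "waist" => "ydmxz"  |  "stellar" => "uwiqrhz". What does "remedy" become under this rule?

In murmur: m→o is +2, u→x is +3, r→v is +4, m→r is +5 — the shift increases by 1 each position. The shift increases by 1 at each position, starting from +2: 2, 3, 4, ….
For remedy: r+2=t, e+3=h, m+4=q, e+5=j, d+6=j, y+7=f.

thqjjf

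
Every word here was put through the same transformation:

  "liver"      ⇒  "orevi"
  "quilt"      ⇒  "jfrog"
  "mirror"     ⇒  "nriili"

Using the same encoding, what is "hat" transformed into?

Letters are reflected about the middle of the alphabet (position → 25−position): Atbash.
On hat: h↔s, a↔z, t↔g.

szg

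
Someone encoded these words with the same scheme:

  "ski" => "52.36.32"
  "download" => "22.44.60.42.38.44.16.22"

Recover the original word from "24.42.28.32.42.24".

engine

s(#19)→52 and k(#11)→36: differences scale by 2, so n = 2·pos + 14. Each letter becomes 2×(its alphabet position, a=1..z=26) + 14.
Reversing it on 24.42.28.32.42.24: 24→(24−14)÷2=5=e, 42→(42−14)÷2=14=n, 28→(28−14)÷2=7=g, 32→(32−14)÷2=9=i, 42→(42−14)÷2=14=n, 24→(24−14)÷2=5=e.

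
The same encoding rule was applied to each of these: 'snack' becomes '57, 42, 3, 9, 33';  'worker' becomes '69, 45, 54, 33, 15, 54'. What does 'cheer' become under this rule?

9, 24, 15, 15, 54

With a=1..z=26, the number is 3·pos.
On cheer: c=3→9, h=8→24, e=5→15, e=5→15, r=18→54.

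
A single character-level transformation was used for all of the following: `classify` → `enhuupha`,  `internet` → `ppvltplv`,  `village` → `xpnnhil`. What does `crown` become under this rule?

Vowels shift forward by 7 and consonants shift forward by 2.
On crown: c(cons)+2=e, r(cons)+2=t, o(vowel)+7=v, w(cons)+2=y, n(cons)+2=p.

etvyp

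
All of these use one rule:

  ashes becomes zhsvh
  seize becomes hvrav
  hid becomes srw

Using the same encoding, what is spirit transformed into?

hkrirg

Each letter is replaced by its mirror in the alphabet: a↔z, b↔y, c↔x, and so on (the Atbash cipher).
On spirit: s↔h, p↔k, i↔r, r↔i, i↔r, t↔g.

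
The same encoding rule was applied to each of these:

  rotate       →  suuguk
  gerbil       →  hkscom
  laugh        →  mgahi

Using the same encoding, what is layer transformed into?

Two shifts are in play — +6 for a/e/i/o/u, +1 for every other letter.
For layer: l(cons)+1=m, a(vowel)+6=g, y(cons)+1=z, e(vowel)+6=k, r(cons)+1=s.

mgzks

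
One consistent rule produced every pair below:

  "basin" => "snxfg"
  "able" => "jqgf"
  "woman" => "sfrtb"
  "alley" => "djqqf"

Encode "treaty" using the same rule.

The output letters match the input read backwards, each shifted +5: basin reversed is nisab. The word is reversed, then every letter is shifted forward by 5.
For treaty: reverse → ytaert; then shift: y+5=d, t+5=y, a+5=f, e+5=j, r+5=w, t+5=y.

dyfjwy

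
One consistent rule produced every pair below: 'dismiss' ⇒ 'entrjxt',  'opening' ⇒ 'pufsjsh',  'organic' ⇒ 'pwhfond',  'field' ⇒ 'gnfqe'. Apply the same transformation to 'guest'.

Shifts by position in dismiss: pos 0: d→e (+1), pos 1: i→n (+5), pos 2: s→t (+1), pos 3: m→r (+5) — repeating every 2. The shifts repeat in a cycle of length 2: positions 0,1,… shift by +1, +5, then the pattern repeats.
Applying it to guest: g+1=h, u+5=z, e+1=f, s+5=x, t+1=u.

hzfxu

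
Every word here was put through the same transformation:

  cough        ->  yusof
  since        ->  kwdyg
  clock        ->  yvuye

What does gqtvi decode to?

c(2)→y(24) and o(14)→u(20) fit y≡17x+16 (mod 26); the inverse of 17 mod 26 is 23. Treating letters as 0–25, the rule is x ↦ 17x + 16 (mod 26).
Decoding gqtvi: g(6)→23·(6−16)≡4=e; q(16)→23·(16−16)≡0=a; t(19)→23·(19−16)≡17=r; v(21)→23·(21−16)≡11=l; i(8)→23·(8−16)≡24=y (all mod 26).

early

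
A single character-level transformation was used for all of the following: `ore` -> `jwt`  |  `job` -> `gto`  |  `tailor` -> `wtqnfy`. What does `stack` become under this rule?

phfyx

The output letters match the input read backwards, each shifted +5: ore reversed is ero. The word is reversed, then every letter is shifted forward by 5.
For stack: reverse → kcats; then shift: k+5=p, c+5=h, a+5=f, t+5=y, s+5=x.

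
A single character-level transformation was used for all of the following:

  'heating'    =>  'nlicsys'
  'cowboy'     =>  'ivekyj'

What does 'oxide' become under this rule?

In heating: h→n is +6, e→l is +7, a→i is +8, t→c is +9 — the shift increases by 1 each position. Each letter shifts forward by (position + 6), i.e. 6, 7, 8, … — the shift grows by one for each successive letter.
On oxide: o+6=u, x+7=e, i+8=q, d+9=m, e+10=o.

ueqmo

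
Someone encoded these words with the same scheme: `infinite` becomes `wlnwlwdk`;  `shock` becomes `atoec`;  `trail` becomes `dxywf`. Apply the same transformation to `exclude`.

i(8)→w(22) and n(13)→l(11) fit y≡3x+24 (mod 26); the inverse of 3 mod 26 is 9. This is an affine cipher: with a=0,…,z=25, each position x becomes (3x+24) mod 26.
Applying it to exclude: e(4)→3·4+24≡10=k; x(23)→3·23+24≡15=p; c(2)→3·2+24≡4=e; l(11)→3·11+24≡5=f; u(20)→3·20+24≡6=g; d(3)→3·3+24≡7=h; e(4)→3·4+24≡10=k (all mod 26).

kpefghk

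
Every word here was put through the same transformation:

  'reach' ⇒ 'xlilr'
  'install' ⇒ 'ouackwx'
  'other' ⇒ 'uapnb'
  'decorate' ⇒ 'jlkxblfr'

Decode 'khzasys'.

The shift increases by 1 at each position, starting from +6: 6, 7, 8, ….
Reversing it on khzasys: k−6=e, h−7=a, z−8=r, a−9=r, s−10=i, y−11=n, s−12=g.

earring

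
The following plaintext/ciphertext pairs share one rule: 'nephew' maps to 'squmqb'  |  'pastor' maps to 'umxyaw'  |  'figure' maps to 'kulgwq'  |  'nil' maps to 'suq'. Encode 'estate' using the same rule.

qxymyq

Two shifts are in play — +12 for a/e/i/o/u, +5 for every other letter.
On estate: e(vowel)+12=q, s(cons)+5=x, t(cons)+5=y, a(vowel)+12=m, t(cons)+5=y, e(vowel)+12=q.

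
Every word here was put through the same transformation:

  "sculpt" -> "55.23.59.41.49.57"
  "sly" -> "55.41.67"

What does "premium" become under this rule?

s(#19)→55 and c(#3)→23: differences scale by 2, so n = 2·pos + 17. The formula is n = 2×(alphabet index, a=1) + 17.
On premium: p=16→49, r=18→53, e=5→27, m=13→43, i=9→35, u=21→59, m=13→43.

49.53.27.43.35.59.43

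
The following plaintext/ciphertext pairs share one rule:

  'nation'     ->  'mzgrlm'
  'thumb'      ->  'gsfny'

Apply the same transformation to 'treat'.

Letters are reflected about the middle of the alphabet (position → 25−position): Atbash.
On treat: t↔g, r↔i, e↔v, a↔z, t↔g.

givzg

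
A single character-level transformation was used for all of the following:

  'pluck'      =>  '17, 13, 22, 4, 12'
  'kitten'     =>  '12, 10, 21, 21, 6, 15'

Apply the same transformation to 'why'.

The number is (letter's place in the alphabet, a=1) + 1.
Applying it to why: w=23→24, h=8→9, y=25→26.

24, 9, 26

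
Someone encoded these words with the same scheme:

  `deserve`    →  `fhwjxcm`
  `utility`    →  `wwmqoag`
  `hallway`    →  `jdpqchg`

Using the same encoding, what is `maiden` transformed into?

odmiku

The shift increases by 1 at each position, starting from +2: 2, 3, 4, ….
On maiden: m+2=o, a+3=d, i+4=m, d+5=i, e+6=k, n+7=u.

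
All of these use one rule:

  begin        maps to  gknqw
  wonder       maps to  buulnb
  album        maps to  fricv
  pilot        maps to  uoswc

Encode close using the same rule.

In begin: b→g is +5, e→k is +6, g→n is +7, i→q is +8 — the shift increases by 1 each position. The shift increases by 1 at each position, starting from +5: 5, 6, 7, ….
On close: c+5=h, l+6=r, o+7=v, s+8=a, e+9=n.

hrvan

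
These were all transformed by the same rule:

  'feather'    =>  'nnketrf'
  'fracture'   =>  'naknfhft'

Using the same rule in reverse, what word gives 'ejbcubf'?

warrior

The shift increases by 1 at each position, starting from +8: 8, 9, 10, ….
Reversing it on ejbcubf: e−8=w, j−9=a, b−10=r, c−11=r, u−12=i, b−13=o, f−14=r.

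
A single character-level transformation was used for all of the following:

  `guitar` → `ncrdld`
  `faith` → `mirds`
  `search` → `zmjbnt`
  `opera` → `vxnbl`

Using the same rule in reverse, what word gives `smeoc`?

In guitar: g→n is +7, u→c is +8, i→r is +9, t→d is +10 — the shift increases by 1 each position. Letter i (0-indexed) is shifted by i+7, so successive shifts are 7, 8, 9, ….
Reversing it on smeoc: s−7=l, m−8=e, e−9=v, o−10=e, c−11=r.

lever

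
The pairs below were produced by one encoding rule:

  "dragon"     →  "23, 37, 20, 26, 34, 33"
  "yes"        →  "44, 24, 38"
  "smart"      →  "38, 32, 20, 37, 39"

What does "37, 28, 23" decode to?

d is letter #4 and maps to 23: an offset of 19. Letters become their 1-based position plus 19 (so a→20, b→21, …).
Decoding 37, 28, 23: 37→(37−19)÷1=18=r, 28→(28−19)÷1=9=i, 23→(23−19)÷1=4=d.

rid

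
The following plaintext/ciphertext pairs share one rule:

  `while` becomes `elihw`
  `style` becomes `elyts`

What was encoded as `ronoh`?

honor

The output letters match the input read backwards: while reversed is elihw. It's just the letters in reverse order.
Undoing it on ronoh: then reverse → honor.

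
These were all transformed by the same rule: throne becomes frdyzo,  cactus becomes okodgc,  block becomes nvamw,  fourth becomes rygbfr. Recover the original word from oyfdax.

cotton

Shifts by position in throne: pos 0: t→f (+12), pos 1: h→r (+10), pos 2: r→d (+12), pos 3: o→y (+10) — repeating every 2. It's a Vigenère-style cipher with numeric key [12,10]: position i shifts by key[i mod 2].
Reversing it on oyfdax: o−12=c, y−10=o, f−12=t, d−10=t, a−12=o, x−10=n.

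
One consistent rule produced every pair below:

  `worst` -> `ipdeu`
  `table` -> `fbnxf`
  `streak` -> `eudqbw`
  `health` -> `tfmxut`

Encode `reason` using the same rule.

dfmepz

The shifts repeat in a cycle of length 3: positions 0,1,… shift by +12, +1, +12, then the pattern repeats.
For reason: r+12=d, e+1=f, a+12=m, s+12=e, o+1=p, n+12=z.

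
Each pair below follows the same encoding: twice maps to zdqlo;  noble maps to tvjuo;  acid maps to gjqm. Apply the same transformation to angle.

Letter i (0-indexed) is shifted by i+6, so successive shifts are 6, 7, 8, ….
Applying it to angle: a+6=g, n+7=u, g+8=o, l+9=u, e+10=o.

guouo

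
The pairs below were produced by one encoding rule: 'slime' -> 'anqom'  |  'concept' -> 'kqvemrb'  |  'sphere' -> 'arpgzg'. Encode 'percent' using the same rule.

xgzempb

Shifts by position in slime: pos 0: s→a (+8), pos 1: l→n (+2), pos 2: i→q (+8), pos 3: m→o (+2) — repeating every 2. A repeating key of period 2 is used — shifts +8, +2 over and over.
Applying it to percent: p+8=x, e+2=g, r+8=z, c+2=e, e+8=m, n+2=p, t+8=b.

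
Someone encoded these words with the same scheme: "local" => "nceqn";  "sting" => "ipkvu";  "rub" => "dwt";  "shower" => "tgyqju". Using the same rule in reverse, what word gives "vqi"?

got

The output letters match the input read backwards, each shifted +2: local reversed is lacol. Two steps: reverse the string, then apply a Caesar shift of +2.
Reversing it on vqi: shift back: v−2=t, q−2=o, i−2=g → tog; then reverse → got.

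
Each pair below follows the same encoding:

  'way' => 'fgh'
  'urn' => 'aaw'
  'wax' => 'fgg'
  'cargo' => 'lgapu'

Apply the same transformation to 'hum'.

The shift depends on letter class: consonant w→f is +9, but vowel a→g is +6. Two shifts are in play — +6 for a/e/i/o/u, +9 for every other letter.
On hum: h(cons)+9=q, u(vowel)+6=a, m(cons)+9=v.

qav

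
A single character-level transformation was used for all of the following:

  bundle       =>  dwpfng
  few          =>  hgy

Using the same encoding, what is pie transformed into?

Compare letters: b→d is +2, u→w is +2, n→p is +2 — a constant shift. Each letter is shifted forward by 2 in the alphabet (a Caesar shift of +2).
On pie: p+2=r, i+2=k, e+2=g.

rkg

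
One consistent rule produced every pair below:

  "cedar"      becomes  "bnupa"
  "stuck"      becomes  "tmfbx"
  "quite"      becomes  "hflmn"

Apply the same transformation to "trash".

mapts

Treating letters as 0–25, the rule is x ↦ 19x + 15 (mod 26).
Applying it to trash: t(19)→19·19+15≡12=m; r(17)→19·17+15≡0=a; a(0)→19·0+15≡15=p; s(18)→19·18+15≡19=t; h(7)→19·7+15≡18=s (all mod 26).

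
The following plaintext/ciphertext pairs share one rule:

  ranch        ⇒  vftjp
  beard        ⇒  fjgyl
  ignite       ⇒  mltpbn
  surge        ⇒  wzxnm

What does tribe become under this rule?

xwoim

In ranch: r→v is +4, a→f is +5, n→t is +6, c→j is +7 — the shift increases by 1 each position. The shift increases by 1 at each position, starting from +4: 4, 5, 6, ….
On tribe: t+4=x, r+5=w, i+6=o, b+7=i, e+8=m.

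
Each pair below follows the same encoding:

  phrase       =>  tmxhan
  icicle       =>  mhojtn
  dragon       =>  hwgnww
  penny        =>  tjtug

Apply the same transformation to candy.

Each letter shifts forward by (position + 4), i.e. 4, 5, 6, … — the shift grows by one for each successive letter.
On candy: c+4=g, a+5=f, n+6=t, d+7=k, y+8=g.

gftkg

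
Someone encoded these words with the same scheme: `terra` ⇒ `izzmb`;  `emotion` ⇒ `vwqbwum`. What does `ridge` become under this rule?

The output letters match the input read backwards, each shifted +8: terra reversed is arret. The word is reversed, then every letter is shifted forward by 8.
Applying it to ridge: reverse → egdir; then shift: e+8=m, g+8=o, d+8=l, i+8=q, r+8=z.

molqz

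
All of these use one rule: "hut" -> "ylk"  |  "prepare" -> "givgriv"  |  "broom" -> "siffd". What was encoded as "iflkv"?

Compare letters: h→y is +17, u→l is +17, t→k is +17 — a constant shift. It's a constant shift of +17 (ROT17).
Reversing it on iflkv: i−17=r, f−17=o, l−17=u, k−17=t, v−17=e.

route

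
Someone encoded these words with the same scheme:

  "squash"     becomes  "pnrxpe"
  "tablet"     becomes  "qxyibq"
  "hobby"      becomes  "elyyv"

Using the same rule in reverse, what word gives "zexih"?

Compare letters: s→p is +23, q→n is +23, u→r is +23 — a constant shift. Each letter is shifted forward by 23 in the alphabet (a Caesar shift of +23).
Undoing it on zexih: z−23=c, e−23=h, x−23=a, i−23=l, h−23=k.

chalk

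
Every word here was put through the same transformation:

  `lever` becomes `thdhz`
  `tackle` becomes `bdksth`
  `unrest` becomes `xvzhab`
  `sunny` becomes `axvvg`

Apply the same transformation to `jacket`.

rdkshb

The shift depends on letter class: consonant l→t is +8, but vowel e→h is +3. The rule splits by letter class: vowels +3, consonants +8.
For jacket: j(cons)+8=r, a(vowel)+3=d, c(cons)+8=k, k(cons)+8=s, e(vowel)+3=h, t(cons)+8=b.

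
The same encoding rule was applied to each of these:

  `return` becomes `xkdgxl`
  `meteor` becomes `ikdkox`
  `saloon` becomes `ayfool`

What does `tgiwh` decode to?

r(17)→x(23) and e(4)→k(10) fit y≡3x+24 (mod 26); the inverse of 3 mod 26 is 9. Treating letters as 0–25, the rule is x ↦ 3x + 24 (mod 26).
Undoing it on tgiwh: t(19)→9·(19−24)≡7=h; g(6)→9·(6−24)≡20=u; i(8)→9·(8−24)≡12=m; w(22)→9·(22−24)≡8=i; h(7)→9·(7−24)≡3=d (all mod 26).

humid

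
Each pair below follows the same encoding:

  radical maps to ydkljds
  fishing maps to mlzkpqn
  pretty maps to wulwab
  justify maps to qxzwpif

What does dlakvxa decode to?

without

A repeating key of period 2 is used — shifts +7, +3 over and over.
Decoding dlakvxa: d−7=w, l−3=i, a−7=t, k−3=h, v−7=o, x−3=u, a−7=t.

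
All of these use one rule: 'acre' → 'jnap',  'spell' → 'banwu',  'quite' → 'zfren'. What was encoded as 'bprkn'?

seize

Shifts by position in acre: pos 0: a→j (+9), pos 1: c→n (+11), pos 2: r→a (+9), pos 3: e→p (+11) — repeating every 2. It's a Vigenère-style cipher with numeric key [9,11]: position i shifts by key[i mod 2].
Decoding bprkn: b−9=s, p−11=e, r−9=i, k−11=z, n−9=e.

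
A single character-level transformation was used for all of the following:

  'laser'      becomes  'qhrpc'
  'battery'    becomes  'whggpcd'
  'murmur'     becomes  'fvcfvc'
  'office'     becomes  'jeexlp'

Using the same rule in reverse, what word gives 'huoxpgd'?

l(11)→q(16) and a(0)→h(7) fit y≡15x+7 (mod 26); the inverse of 15 mod 26 is 7. This is an affine cipher: with a=0,…,z=25, each position x becomes (15x+7) mod 26.
Reversing it on huoxpgd: h(7)→7·(7−7)≡0=a; u(20)→7·(20−7)≡13=n; o(14)→7·(14−7)≡23=x; x(23)→7·(23−7)≡8=i; p(15)→7·(15−7)≡4=e; g(6)→7·(6−7)≡19=t; d(3)→7·(3−7)≡24=y (all mod 26).

anxiety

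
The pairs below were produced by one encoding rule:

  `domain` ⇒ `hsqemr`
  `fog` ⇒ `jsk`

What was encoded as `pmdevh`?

It's a constant shift of +4 (ROT4).
Reversing it on pmdevh: p−4=l, m−4=i, d−4=z, e−4=a, v−4=r, h−4=d.

lizard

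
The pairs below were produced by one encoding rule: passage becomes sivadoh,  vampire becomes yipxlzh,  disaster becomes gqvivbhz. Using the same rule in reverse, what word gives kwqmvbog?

A repeating key of period 2 is used — shifts +3, +8 over and over.
Reversing it on kwqmvbog: k−3=h, w−8=o, q−3=n, m−8=e, v−3=s, b−8=t, o−3=l, g−8=y.

honestly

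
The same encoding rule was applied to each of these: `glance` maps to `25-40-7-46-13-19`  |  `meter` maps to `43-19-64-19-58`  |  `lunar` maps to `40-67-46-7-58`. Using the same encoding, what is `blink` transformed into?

g(#7)→25 and l(#12)→40: differences scale by 3, so n = 3·pos + 4. Each letter becomes 3×(its alphabet position, a=1..z=26) + 4.
Applying it to blink: b=2→10, l=12→40, i=9→31, n=14→46, k=11→37.

10-40-31-46-37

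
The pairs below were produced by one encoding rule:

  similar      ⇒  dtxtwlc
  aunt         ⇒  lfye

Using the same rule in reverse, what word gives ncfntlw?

crucial

Compare letters: s→d is +11, i→t is +11, m→x is +11 — a constant shift. Each letter is shifted forward by 11 in the alphabet (a Caesar shift of +11).
Decoding ncfntlw: n−11=c, c−11=r, f−11=u, n−11=c, t−11=i, l−11=a, w−11=l.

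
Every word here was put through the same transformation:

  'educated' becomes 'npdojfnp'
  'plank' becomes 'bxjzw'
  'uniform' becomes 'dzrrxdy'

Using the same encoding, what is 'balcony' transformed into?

njxoxzk

Two shifts are in play — +9 for a/e/i/o/u, +12 for every other letter.
Applying it to balcony: b(cons)+12=n, a(vowel)+9=j, l(cons)+12=x, c(cons)+12=o, o(vowel)+9=x, n(cons)+12=z, y(cons)+12=k.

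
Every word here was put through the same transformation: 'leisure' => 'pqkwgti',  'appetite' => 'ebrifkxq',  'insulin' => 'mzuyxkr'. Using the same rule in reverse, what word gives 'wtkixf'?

shield

It's a Vigenère-style cipher with numeric key [4,12,2]: position i shifts by key[i mod 3].
Reversing it on wtkixf: w−4=s, t−12=h, k−2=i, i−4=e, x−12=l, f−2=d.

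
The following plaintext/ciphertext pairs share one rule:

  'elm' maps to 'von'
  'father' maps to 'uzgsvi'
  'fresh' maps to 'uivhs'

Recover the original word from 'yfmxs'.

This is the alphabet-reversal cipher (Atbash): a becomes z, b becomes y, etc.
Undoing it on yfmxs: y↔b, f↔u, m↔n, x↔c, s↔h.

bunch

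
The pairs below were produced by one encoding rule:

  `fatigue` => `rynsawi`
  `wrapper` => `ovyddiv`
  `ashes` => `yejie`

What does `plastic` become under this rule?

This is an affine cipher: with a=0,…,z=25, each position x becomes (9x+24) mod 26.
On plastic: p(15)→9·15+24≡3=d; l(11)→9·11+24≡19=t; a(0)→9·0+24≡24=y; s(18)→9·18+24≡4=e; t(19)→9·19+24≡13=n; i(8)→9·8+24≡18=s; c(2)→9·2+24≡16=q (all mod 26).

dtyensq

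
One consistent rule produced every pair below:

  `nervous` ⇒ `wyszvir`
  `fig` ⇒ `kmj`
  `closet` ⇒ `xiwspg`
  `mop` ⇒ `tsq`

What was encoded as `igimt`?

The output letters match the input read backwards, each shifted +4: nervous reversed is suovren. Read the word backwards and shift each letter +4.
Reversing it on igimt: shift back: i−4=e, g−4=c, i−4=e, m−4=i, t−4=p → eceip; then reverse → piece.

piece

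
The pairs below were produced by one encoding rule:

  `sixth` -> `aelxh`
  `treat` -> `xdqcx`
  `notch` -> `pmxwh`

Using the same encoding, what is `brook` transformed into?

s(18)→a(0) and i(8)→e(4) fit y≡23x+2 (mod 26); the inverse of 23 mod 26 is 17. This is an affine cipher: with a=0,…,z=25, each position x becomes (23x+2) mod 26.
For brook: b(1)→23·1+2≡25=z; r(17)→23·17+2≡3=d; o(14)→23·14+2≡12=m; o(14)→23·14+2≡12=m; k(10)→23·10+2≡24=y (all mod 26).

zdmmy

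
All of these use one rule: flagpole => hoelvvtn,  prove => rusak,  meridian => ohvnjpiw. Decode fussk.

In flagpole: f→h is +2, l→o is +3, a→e is +4, g→l is +5 — the shift increases by 1 each position. Letter i (0-indexed) is shifted by i+2, so successive shifts are 2, 3, 4, ….
Reversing it on fussk: f−2=d, u−3=r, s−4=o, s−5=n, k−6=e.

drone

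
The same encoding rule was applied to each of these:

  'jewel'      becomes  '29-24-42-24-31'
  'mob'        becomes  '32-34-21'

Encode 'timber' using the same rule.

j is letter #10 and maps to 29: an offset of 19. The number is (letter's place in the alphabet, a=1) + 19.
For timber: t=20→39, i=9→28, m=13→32, b=2→21, e=5→24, r=18→37.

39-28-32-21-24-37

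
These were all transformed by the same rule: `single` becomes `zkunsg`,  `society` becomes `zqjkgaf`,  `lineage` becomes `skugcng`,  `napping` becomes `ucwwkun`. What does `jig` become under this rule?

The shift depends on letter class: consonant s→z is +7, but vowel i→k is +2. The rule splits by letter class: vowels +2, consonants +7.
On jig: j(cons)+7=q, i(vowel)+2=k, g(cons)+7=n.

qkn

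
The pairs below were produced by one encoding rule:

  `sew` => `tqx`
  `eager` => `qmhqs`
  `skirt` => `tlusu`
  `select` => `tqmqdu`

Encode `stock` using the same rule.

tuadl

The shift depends on letter class: consonant s→t is +1, but vowel e→q is +12. Two shifts are in play — +12 for a/e/i/o/u, +1 for every other letter.
Applying it to stock: s(cons)+1=t, t(cons)+1=u, o(vowel)+12=a, c(cons)+1=d, k(cons)+1=l.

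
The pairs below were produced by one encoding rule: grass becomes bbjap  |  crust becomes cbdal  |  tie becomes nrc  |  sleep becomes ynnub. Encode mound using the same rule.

mwdxv

The output letters match the input read backwards, each shifted +9: grass reversed is ssarg. Two steps: reverse the string, then apply a Caesar shift of +9.
On mound: reverse → dnuom; then shift: d+9=m, n+9=w, u+9=d, o+9=x, m+9=v.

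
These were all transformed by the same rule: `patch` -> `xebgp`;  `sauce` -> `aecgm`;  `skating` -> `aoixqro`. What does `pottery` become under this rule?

Shifts by position in patch: pos 0: p→x (+8), pos 1: a→e (+4), pos 2: t→b (+8), pos 3: c→g (+4) — repeating every 2. A repeating key of period 2 is used — shifts +8, +4 over and over.
For pottery: p+8=x, o+4=s, t+8=b, t+4=x, e+8=m, r+4=v, y+8=g.

xsbxmvg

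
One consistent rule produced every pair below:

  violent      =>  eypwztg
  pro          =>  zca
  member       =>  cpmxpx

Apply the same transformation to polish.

The output letters match the input read backwards, each shifted +11: violent reversed is tneloiv. Read the word backwards and shift each letter +11.
On polish: reverse → hsilop; then shift: h+11=s, s+11=d, i+11=t, l+11=w, o+11=z, p+11=a.

sdtwza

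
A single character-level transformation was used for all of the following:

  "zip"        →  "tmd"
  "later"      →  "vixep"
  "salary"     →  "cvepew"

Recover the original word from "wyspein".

jealous

The output letters match the input read backwards, each shifted +4: zip reversed is piz. The word is reversed, then every letter is shifted forward by 4.
Decoding wyspein: shift back: w−4=s, y−4=u, s−4=o, p−4=l, e−4=a, i−4=e, n−4=j → suolaej; then reverse → jealous.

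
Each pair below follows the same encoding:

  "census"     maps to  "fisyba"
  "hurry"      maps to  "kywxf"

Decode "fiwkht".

Letter i (0-indexed) is shifted by i+3, so successive shifts are 3, 4, 5, ….
Decoding fiwkht: f−3=c, i−4=e, w−5=r, k−6=e, h−7=a, t−8=l.

cereal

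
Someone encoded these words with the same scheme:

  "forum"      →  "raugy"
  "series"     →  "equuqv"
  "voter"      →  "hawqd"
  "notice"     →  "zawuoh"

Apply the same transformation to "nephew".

Shifts by position in forum: pos 0: f→r (+12), pos 1: o→a (+12), pos 2: r→u (+3), pos 3: u→g (+12), pos 4: m→y (+12) — repeating every 3. A repeating key of period 3 is used — shifts +12, +12, +3 over and over.
On nephew: n+12=z, e+12=q, p+3=s, h+12=t, e+12=q, w+3=z.

zqstqz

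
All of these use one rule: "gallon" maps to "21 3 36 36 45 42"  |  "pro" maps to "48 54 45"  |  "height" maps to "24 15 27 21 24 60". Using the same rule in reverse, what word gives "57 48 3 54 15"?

With a=1..z=26, the number is 3·pos.
Decoding 57 48 3 54 15: 57→(57−0)÷3=19=s, 48→(48−0)÷3=16=p, 3→(3−0)÷3=1=a, 54→(54−0)÷3=18=r, 15→(15−0)÷3=5=e.

spare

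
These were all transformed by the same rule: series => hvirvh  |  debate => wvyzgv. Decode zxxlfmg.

Each pair mirrors across the alphabet (s↔h, e↔v, r↔i): positions sum to 25. This is the alphabet-reversal cipher (Atbash): a becomes z, b becomes y, etc.
Reversing it on zxxlfmg: z↔a, x↔c, x↔c, l↔o, f↔u, m↔n, g↔t.

account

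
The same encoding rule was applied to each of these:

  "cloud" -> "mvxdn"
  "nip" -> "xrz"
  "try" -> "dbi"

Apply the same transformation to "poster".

zxcdnb

The shift depends on letter class: consonant c→m is +10, but vowel o→x is +9. Two shifts are in play — +9 for a/e/i/o/u, +10 for every other letter.
For poster: p(cons)+10=z, o(vowel)+9=x, s(cons)+10=c, t(cons)+10=d, e(vowel)+9=n, r(cons)+10=b.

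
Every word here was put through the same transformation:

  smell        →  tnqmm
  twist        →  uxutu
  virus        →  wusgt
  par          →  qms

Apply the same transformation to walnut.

The rule splits by letter class: vowels +12, consonants +1.
For walnut: w(cons)+1=x, a(vowel)+12=m, l(cons)+1=m, n(cons)+1=o, u(vowel)+12=g, t(cons)+1=u.

xmmogu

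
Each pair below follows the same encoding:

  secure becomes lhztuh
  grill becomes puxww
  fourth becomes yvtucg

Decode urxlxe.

Treating letters as 0–25, the rule is x ↦ 17x + 17 (mod 26).
Decoding urxlxe: u(20)→23·(20−17)≡17=r; r(17)→23·(17−17)≡0=a; x(23)→23·(23−17)≡8=i; l(11)→23·(11−17)≡18=s; x(23)→23·(23−17)≡8=i; e(4)→23·(4−17)≡13=n (all mod 26).

raisin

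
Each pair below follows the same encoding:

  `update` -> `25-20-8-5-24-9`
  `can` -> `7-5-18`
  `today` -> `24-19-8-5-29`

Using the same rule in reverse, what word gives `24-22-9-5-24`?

treat

u is letter #21 and maps to 25: an offset of 4. Each letter is replaced by its alphabet position (a=1..z=26) + 4.
Undoing it on 24-22-9-5-24: 24→(24−4)÷1=20=t, 22→(22−4)÷1=18=r, 9→(9−4)÷1=5=e, 5→(5−4)÷1=1=a, 24→(24−4)÷1=20=t.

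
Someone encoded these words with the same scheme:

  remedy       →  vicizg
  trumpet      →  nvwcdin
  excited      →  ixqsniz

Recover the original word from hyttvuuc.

ballroom

r(17)→v(21) and e(4)→i(8) fit y≡9x+24 (mod 26); the inverse of 9 mod 26 is 3. Treating letters as 0–25, the rule is x ↦ 9x + 24 (mod 26).
Reversing it on hyttvuuc: h(7)→3·(7−24)≡1=b; y(24)→3·(24−24)≡0=a; t(19)→3·(19−24)≡11=l; t(19)→3·(19−24)≡11=l; v(21)→3·(21−24)≡17=r; u(20)→3·(20−24)≡14=o; u(20)→3·(20−24)≡14=o; c(2)→3·(2−24)≡12=m (all mod 26).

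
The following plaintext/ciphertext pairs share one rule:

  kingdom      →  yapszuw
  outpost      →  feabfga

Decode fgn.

but

The output letters match the input read backwards, each shifted +12: kingdom reversed is modgnik. The word is reversed, then every letter is shifted forward by 12.
Decoding fgn: shift back: f−12=t, g−12=u, n−12=b → tub; then reverse → but.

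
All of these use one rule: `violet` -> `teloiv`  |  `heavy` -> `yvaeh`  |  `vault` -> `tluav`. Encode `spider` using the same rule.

The output letters match the input read backwards: violet reversed is teloiv. The word is simply reversed.
On spider: reverse → redips.

redips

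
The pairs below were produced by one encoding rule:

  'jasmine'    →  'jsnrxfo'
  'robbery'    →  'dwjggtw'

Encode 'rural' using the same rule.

qfwzw

The output letters match the input read backwards, each shifted +5: jasmine reversed is enimsaj. Two steps: reverse the string, then apply a Caesar shift of +5.
Applying it to rural: reverse → larur; then shift: l+5=q, a+5=f, r+5=w, u+5=z, r+5=w.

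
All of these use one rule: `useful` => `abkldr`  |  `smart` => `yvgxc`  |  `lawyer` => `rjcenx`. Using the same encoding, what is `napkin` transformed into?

It's a Vigenère-style cipher with numeric key [6,9,6]: position i shifts by key[i mod 3].
For napkin: n+6=t, a+9=j, p+6=v, k+6=q, i+9=r, n+6=t.

tjvqrt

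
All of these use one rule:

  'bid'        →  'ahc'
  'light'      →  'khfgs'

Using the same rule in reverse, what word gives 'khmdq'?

liner

It's a constant shift of +25 (ROT25).
Undoing it on khmdq: k−25=l, h−25=i, m−25=n, d−25=e, q−25=r.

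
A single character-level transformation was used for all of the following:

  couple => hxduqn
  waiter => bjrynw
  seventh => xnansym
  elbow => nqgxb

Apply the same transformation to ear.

njw

The shift depends on letter class: consonant c→h is +5, but vowel o→x is +9. Two shifts are in play — +9 for a/e/i/o/u, +5 for every other letter.
On ear: e(vowel)+9=n, a(vowel)+9=j, r(cons)+5=w.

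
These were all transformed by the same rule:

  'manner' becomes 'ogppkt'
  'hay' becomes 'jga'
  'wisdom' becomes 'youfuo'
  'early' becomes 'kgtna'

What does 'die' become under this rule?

fok

The rule splits by letter class: vowels +6, consonants +2.
For die: d(cons)+2=f, i(vowel)+6=o, e(vowel)+6=k.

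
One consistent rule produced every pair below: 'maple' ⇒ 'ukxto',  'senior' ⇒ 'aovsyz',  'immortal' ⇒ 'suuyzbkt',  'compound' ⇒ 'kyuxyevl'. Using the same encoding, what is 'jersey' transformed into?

rozaog

The shift depends on letter class: consonant m→u is +8, but vowel a→k is +10. Two shifts are in play — +10 for a/e/i/o/u, +8 for every other letter.
Applying it to jersey: j(cons)+8=r, e(vowel)+10=o, r(cons)+8=z, s(cons)+8=a, e(vowel)+10=o, y(cons)+8=g.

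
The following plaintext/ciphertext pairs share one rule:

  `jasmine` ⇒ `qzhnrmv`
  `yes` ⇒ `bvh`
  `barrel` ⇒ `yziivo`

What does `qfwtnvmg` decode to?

judgment

Each pair mirrors across the alphabet (j↔q, a↔z, s↔h): positions sum to 25. This is the alphabet-reversal cipher (Atbash): a becomes z, b becomes y, etc.
Decoding qfwtnvmg: q↔j, f↔u, w↔d, t↔g, n↔m, v↔e, m↔n, g↔t.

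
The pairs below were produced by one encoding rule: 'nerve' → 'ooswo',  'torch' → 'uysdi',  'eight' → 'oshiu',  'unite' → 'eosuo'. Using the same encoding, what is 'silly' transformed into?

tsmmz

Two shifts are in play — +10 for a/e/i/o/u, +1 for every other letter.
For silly: s(cons)+1=t, i(vowel)+10=s, l(cons)+1=m, l(cons)+1=m, y(cons)+1=z.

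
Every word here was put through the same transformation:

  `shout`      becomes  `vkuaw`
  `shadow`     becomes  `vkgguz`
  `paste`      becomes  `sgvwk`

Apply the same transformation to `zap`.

cgs

Two shifts are in play — +6 for a/e/i/o/u, +3 for every other letter.
For zap: z(cons)+3=c, a(vowel)+6=g, p(cons)+3=s.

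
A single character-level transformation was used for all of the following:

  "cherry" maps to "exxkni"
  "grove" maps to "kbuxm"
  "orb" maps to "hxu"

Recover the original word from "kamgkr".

The output letters match the input read backwards, each shifted +6: cherry reversed is yrrehc. Two steps: reverse the string, then apply a Caesar shift of +6.
Decoding kamgkr: shift back: k−6=e, a−6=u, m−6=g, g−6=a, k−6=e, r−6=l → eugael; then reverse → league.

league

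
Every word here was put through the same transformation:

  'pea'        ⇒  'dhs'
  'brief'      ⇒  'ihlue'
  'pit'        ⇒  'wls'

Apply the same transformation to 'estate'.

hwdwvh

The word is reversed, then every letter is shifted forward by 3.
Applying it to estate: reverse → etatse; then shift: e+3=h, t+3=w, a+3=d, t+3=w, s+3=v, e+3=h.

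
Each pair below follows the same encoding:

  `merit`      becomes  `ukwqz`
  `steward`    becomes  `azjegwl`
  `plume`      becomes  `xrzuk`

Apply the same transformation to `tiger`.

Shifts by position in merit: pos 0: m→u (+8), pos 1: e→k (+6), pos 2: r→w (+5), pos 3: i→q (+8), pos 4: t→z (+6) — repeating every 3. It's a Vigenère-style cipher with numeric key [8,6,5]: position i shifts by key[i mod 3].
On tiger: t+8=b, i+6=o, g+5=l, e+8=m, r+6=x.

bolmx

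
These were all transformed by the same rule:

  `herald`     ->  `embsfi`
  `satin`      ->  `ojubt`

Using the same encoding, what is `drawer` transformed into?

The output letters match the input read backwards, each shifted +1: herald reversed is dlareh. The word is reversed, then every letter is shifted forward by 1.
Applying it to drawer: reverse → reward; then shift: r+1=s, e+1=f, w+1=x, a+1=b, r+1=s, d+1=e.

sfxbse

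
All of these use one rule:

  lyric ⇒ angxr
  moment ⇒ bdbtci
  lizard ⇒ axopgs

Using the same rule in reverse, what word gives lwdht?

whose

Compare letters: l→a is +15, y→n is +15, r→g is +15 — a constant shift. This is a Caesar cipher with shift 15.
Decoding lwdht: l−15=w, w−15=h, d−15=o, h−15=s, t−15=e.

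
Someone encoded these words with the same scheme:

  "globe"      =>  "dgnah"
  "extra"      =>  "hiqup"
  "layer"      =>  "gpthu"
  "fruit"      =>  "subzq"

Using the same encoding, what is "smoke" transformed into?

frnvh

g(6)→d(3) and l(11)→g(6) fit y≡11x+15 (mod 26); the inverse of 11 mod 26 is 19. This is an affine cipher: with a=0,…,z=25, each position x becomes (11x+15) mod 26.
On smoke: s(18)→11·18+15≡5=f; m(12)→11·12+15≡17=r; o(14)→11·14+15≡13=n; k(10)→11·10+15≡21=v; e(4)→11·4+15≡7=h (all mod 26).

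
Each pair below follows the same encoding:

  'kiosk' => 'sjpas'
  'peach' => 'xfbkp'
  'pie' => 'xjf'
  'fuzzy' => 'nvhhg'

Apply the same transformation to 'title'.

The shift depends on letter class: consonant k→s is +8, but vowel i→j is +1. Vowels shift forward by 1 and consonants shift forward by 8.
For title: t(cons)+8=b, i(vowel)+1=j, t(cons)+8=b, l(cons)+8=t, e(vowel)+1=f.

bjbtf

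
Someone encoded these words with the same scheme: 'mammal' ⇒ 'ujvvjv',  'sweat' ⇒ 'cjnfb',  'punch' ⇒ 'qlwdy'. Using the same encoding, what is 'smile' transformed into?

The output letters match the input read backwards, each shifted +9: mammal reversed is lammam. The word is reversed, then every letter is shifted forward by 9.
Applying it to smile: reverse → elims; then shift: e+9=n, l+9=u, i+9=r, m+9=v, s+9=b.

nurvb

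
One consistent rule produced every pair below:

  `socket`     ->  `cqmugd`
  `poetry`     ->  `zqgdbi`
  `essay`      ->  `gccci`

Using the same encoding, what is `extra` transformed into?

ghdbc

The shift depends on letter class: consonant s→c is +10, but vowel o→q is +2. The rule splits by letter class: vowels +2, consonants +10.
For extra: e(vowel)+2=g, x(cons)+10=h, t(cons)+10=d, r(cons)+10=b, a(vowel)+2=c.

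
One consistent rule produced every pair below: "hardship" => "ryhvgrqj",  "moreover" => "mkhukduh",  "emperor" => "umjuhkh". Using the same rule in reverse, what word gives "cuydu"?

h(7)→r(17) and a(0)→y(24) fit y≡25x+24 (mod 26); the inverse of 25 mod 26 is 25. This is an affine cipher: with a=0,…,z=25, each position x becomes (25x+24) mod 26.
Undoing it on cuydu: c(2)→25·(2−24)≡22=w; u(20)→25·(20−24)≡4=e; y(24)→25·(24−24)≡0=a; d(3)→25·(3−24)≡21=v; u(20)→25·(20−24)≡4=e (all mod 26).

weave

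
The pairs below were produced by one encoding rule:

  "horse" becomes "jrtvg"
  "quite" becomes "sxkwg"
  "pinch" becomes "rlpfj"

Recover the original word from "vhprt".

Shifts by position in horse: pos 0: h→j (+2), pos 1: o→r (+3), pos 2: r→t (+2), pos 3: s→v (+3) — repeating every 2. The shifts repeat in a cycle of length 2: positions 0,1,… shift by +2, +3, then the pattern repeats.
Reversing it on vhprt: v−2=t, h−3=e, p−2=n, r−3=o, t−2=r.

tenor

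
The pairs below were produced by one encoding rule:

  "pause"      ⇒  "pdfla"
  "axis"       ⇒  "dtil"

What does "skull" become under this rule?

The output letters match the input read backwards, each shifted +11: pause reversed is esuap. Two steps: reverse the string, then apply a Caesar shift of +11.
On skull: reverse → lluks; then shift: l+11=w, l+11=w, u+11=f, k+11=v, s+11=d.

wwfvd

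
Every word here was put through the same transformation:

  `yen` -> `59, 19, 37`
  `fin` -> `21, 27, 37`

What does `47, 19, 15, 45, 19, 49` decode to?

Each letter becomes 2×(its alphabet position, a=1..z=26) + 9.
Undoing it on 47, 19, 15, 45, 19, 49: 47→(47−9)÷2=19=s, 19→(19−9)÷2=5=e, 15→(15−9)÷2=3=c, 45→(45−9)÷2=18=r, 19→(19−9)÷2=5=e, 49→(49−9)÷2=20=t.

secret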